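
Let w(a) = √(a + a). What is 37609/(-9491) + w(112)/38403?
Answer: -37609/9491 + 4*√14/38403 ≈ -3.9622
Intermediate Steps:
w(a) = √2*√a (w(a) = √(2*a) = √2*√a)
37609/(-9491) + w(112)/38403 = 37609/(-9491) + (√2*√112)/38403 = 37609*(-1/9491) + (√2*(4*√7))*(1/38403) = -37609/9491 + (4*√14)*(1/38403) = -37609/9491 + 4*√14/38403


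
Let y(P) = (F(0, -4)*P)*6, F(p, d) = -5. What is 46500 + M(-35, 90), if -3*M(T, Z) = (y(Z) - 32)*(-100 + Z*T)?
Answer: -8739500/3 ≈ -2.9132e+6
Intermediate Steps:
y(P) = -30*P (y(P) = -5*P*6 = -30*P)
M(T, Z) = -(-100 + T*Z)*(-32 - 30*Z)/3 (M(T, Z) = -(-30*Z - 32)*(-100 + Z*T)/3 = -(-32 - 30*Z)*(-100 + T*Z)/3 = -(-100 + T*Z)*(-32 - 30*Z)/3)
46500 + M(-35, 90) = 46500 + (-3200/3 - 1000*90 + 10*(-35)*90² + (32/3)*(-35)*90) = 46500 + (-3200/3 - 90000 + 10*(-35)*8100 - 33600) = 46500 + (-3200/3 - 90000 - 2835000 - 33600) = 46500 - 8879000/3 = -8739500/3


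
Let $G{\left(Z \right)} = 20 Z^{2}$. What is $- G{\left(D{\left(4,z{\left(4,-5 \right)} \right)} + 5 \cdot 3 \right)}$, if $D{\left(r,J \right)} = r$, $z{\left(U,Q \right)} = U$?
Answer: $-7220$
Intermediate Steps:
$- G{\left(D{\left(4,z{\left(4,-5 \right)} \right)} + 5 \cdot 3 \right)} = - 20 \left(4 + 5 \cdot 3\right)^{2} = - 20 \left(4 + 15\right)^{2} = - 20 \cdot 19^{2} = - 20 \cdot 361 = \left(-1\right) 7220 = -7220$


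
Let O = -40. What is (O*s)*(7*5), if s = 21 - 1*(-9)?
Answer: -42000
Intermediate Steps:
s = 30 (s = 21 + 9 = 30)
(O*s)*(7*5) = (-40*30)*(7*5) = -1200*35 = -42000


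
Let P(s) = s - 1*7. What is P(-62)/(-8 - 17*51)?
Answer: 69/875 ≈ 0.078857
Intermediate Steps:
P(s) = -7 + s (P(s) = s - 7 = -7 + s)
P(-62)/(-8 - 17*51) = (-7 - 62)/(-8 - 17*51) = -69/(-8 - 867) = -69/(-875) = -69*(-1/875) = 69/875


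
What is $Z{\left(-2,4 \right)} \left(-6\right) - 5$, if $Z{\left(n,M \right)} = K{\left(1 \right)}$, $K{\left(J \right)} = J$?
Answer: $-11$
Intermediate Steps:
$Z{\left(n,M \right)} = 1$
$Z{\left(-2,4 \right)} \left(-6\right) - 5 = 1 \left(-6\right) - 5 = -6 - 5 = -11$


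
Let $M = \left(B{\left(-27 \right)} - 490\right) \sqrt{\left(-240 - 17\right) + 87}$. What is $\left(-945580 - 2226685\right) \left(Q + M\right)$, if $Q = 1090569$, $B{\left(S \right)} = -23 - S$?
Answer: $-3459573868785 + 1541720790 i \sqrt{170} \approx -3.4596 \cdot 10^{12} + 2.0102 \cdot 10^{10} i$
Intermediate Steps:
$M = - 486 i \sqrt{170}$ ($M = \left(\left(-23 - -27\right) - 490\right) \sqrt{\left(-240 - 17\right) + 87} = \left(\left(-23 + 27\right) - 490\right) \sqrt{\left(-240 - 17\right) + 87} = \left(4 - 490\right) \sqrt{-257 + 87} = - 486 \sqrt{-170} = - 486 i \sqrt{170} \approx - 6336.7 i$)
$\left(-945580 - 2226685\right) \left(Q + M\right) = \left(-945580 - 2226685\right) \left(1090569 - 486 i \sqrt{170}\right) = - 3172265 \left(1090569 - 486 i \sqrt{170}\right) = -3459573868785 + 1541720790 i \sqrt{170}$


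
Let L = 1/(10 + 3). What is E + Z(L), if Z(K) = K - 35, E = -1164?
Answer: -15586/13 ≈ -1198.9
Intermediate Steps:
L = 1/13 ≈ 0.076923
Z(K) = -35 + K
E + Z(L) = -1164 + (-35 + 1/13) = -1164 - 454/13 = -15586/13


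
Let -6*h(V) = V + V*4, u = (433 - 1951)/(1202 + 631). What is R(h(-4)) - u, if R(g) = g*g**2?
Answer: 624662/16497 ≈ 37.865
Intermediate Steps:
u = -506/611 (u = -1518/1833 = -1518*1/1833 = -506/611 ≈ -0.82815)
h(V) = -5*V/6 (h(V) = -(V + V*4)/6 = -(V + 4*V)/6 = -5*V/6)
R(g) = g**3
R(h(-4)) - u = (-5/6*(-4))**3 - 1*(-506/611) = (10/3)**3 + 506/611 = 1000/27 + 506/611 = 624662/16497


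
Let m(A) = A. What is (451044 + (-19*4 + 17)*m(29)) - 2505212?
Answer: -2055879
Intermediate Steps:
(451044 + (-19*4 + 17)*m(29)) - 2505212 = (451044 + (-19*4 + 17)*29) - 2505212 = (451044 + (-76 + 17)*29) - 2505212 = (451044 - 59*29) - 2505212 = (451044 - 1711) - 2505212 = 449333 - 2505212 = -2055879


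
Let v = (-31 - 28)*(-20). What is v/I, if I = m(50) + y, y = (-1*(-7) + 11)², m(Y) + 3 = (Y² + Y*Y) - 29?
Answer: 295/1323 ≈ 0.22298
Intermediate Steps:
m(Y) = -32 + 2*Y² (m(Y) = -3 + ((Y² + Y*Y) - 29) = -3 + ((Y² + Y²) - 29) = -3 + (2*Y² - 29) = -3 + (-29 + 2*Y²) = -32 + 2*Y²)
v = 1180 (v = -59*(-20) = 1180)
y = 324 (y = (7 + 11)² = 18² = 324)
I = 5292 (I = (-32 + 2*50²) + 324 = (-32 + 2*2500) + 324 = (-32 + 5000) + 324 = 4968 + 324 = 5292)
v/I = 1180/5292 = 1180*(1/5292) = 295/1323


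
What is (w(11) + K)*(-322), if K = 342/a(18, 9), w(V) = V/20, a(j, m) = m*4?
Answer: -32361/10 ≈ -3236.1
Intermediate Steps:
a(j, m) = 4*m
w(V) = V/20 (w(V) = V*(1/20) = V/20)
K = 19/2 (K = 342/((4*9)) = 342/36 = 342*(1/36) = 19/2 ≈ 9.5000)
(w(11) + K)*(-322) = ((1/20)*11 + 19/2)*(-322) = (11/20 + 19/2)*(-322) = (201/20)*(-322) = -32361/10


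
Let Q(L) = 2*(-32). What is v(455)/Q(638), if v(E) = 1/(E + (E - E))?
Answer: -1/29120 ≈ -3.4341e-5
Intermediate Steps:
Q(L) = -64
v(E) = 1/E (v(E) = 1/(E + 0) = 1/E)
v(455)/Q(638) = 1/(455*(-64)) = (1/455)*(-1/64) = -1/29120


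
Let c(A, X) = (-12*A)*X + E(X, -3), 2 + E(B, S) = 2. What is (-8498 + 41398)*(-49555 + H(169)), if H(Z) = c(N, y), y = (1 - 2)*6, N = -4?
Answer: -1639834700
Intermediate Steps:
E(B, S) = 0 (E(B, S) = -2 + 2 = 0)
y = -6 (y = -1*6 = -6)
c(A, X) = -12*A*X (c(A, X) = (-12*A)*X + 0 = -12*A*X + 0 = -12*A*X)
H(Z) = -288 (H(Z) = -12*(-4)*(-6) = -288)
(-8498 + 41398)*(-49555 + H(169)) = (-8498 + 41398)*(-49555 - 288) = 32900*(-49843) = -1639834700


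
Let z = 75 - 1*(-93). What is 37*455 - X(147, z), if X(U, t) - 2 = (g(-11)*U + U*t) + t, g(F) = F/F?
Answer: -8178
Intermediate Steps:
g(F) = 1
z = 168 (z = 75 + 93 = 168)
X(U, t) = 2 + U + t + U*t (X(U, t) = 2 + ((1*U + U*t) + t) = 2 + ((U + U*t) + t) = 2 + (U + t + U*t) = 2 + U + t + U*t)
37*455 - X(147, z) = 37*455 - (2 + 147 + 168 + 147*168) = 16835 - (2 + 147 + 168 + 24696) = 16835 - 1*25013 = 16835 - 25013 = -8178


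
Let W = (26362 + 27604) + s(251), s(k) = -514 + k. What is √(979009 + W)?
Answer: 2*√258178 ≈ 1016.2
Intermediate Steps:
W = 53703 (W = (26362 + 27604) + (-514 + 251) = 53966 - 263 = 53703)
√(979009 + W) = √(979009 + 53703) = √1032712 = 2*√258178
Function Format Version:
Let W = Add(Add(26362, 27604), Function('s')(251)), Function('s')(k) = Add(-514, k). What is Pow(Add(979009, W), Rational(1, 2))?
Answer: Mul(2, Pow(258178, Rational(1, 2))) ≈ 1016.2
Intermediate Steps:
W = 53703 (W = Add(Add(26362, 27604), Add(-514, 251)) = Add(53966, -263) = 53703)
Pow(Add(979009, W), Rational(1, 2)) = Pow(Add(979009, 53703), Rational(1, 2)) = Pow(1032712, Rational(1, 2)) = Mul(2, Pow(258178, Rational(1, 2)))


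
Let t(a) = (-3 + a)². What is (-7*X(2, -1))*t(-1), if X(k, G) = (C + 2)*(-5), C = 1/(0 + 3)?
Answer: 3920/3 ≈ 1306.7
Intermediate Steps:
C = ⅓ (C = 1/3 = ⅓ ≈ 0.33333)
X(k, G) = -35/3 (X(k, G) = (⅓ + 2)*(-5) = (7/3)*(-5) = -35/3)
(-7*X(2, -1))*t(-1) = (-7*(-35/3))*(-3 - 1)² = (245/3)*(-4)² = (245/3)*16 = 3920/3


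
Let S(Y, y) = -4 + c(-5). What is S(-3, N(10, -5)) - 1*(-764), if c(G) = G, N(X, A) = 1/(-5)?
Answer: 755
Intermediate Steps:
N(X, A) = -⅕
S(Y, y) = -9 (S(Y, y) = -4 - 5 = -9)
S(-3, N(10, -5)) - 1*(-764) = -9 - 1*(-764) = -9 + 764 = 755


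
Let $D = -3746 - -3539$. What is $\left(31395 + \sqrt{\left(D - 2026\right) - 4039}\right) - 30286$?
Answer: $1109 + 56 i \sqrt{2} \approx 1109.0 + 79.196 i$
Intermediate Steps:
$D = -207$ ($D = -3746 + 3539 = -207$)
$\left(31395 + \sqrt{\left(D - 2026\right) - 4039}\right) - 30286 = \left(31395 + \sqrt{\left(-207 - 2026\right) - 4039}\right) - 30286 = \left(31395 + \sqrt{-2233 - 4039}\right) - 30286 = \left(31395 + \sqrt{-6272}\right) - 30286 = \left(31395 + 56 i \sqrt{2}\right) - 30286 = 1109 + 56 i \sqrt{2}$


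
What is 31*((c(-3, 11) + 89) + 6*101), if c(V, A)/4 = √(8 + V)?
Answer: 21545 + 124*√5 ≈ 21822.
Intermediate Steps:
c(V, A) = 4*√(8 + V)
31*((c(-3, 11) + 89) + 6*101) = 31*((4*√(8 - 3) + 89) + 6*101) = 31*((4*√5 + 89) + 606) = 31*((89 + 4*√5) + 606) = 31*(695 + 4*√5) = 21545 + 124*√5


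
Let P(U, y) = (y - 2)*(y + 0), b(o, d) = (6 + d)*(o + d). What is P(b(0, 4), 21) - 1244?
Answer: -845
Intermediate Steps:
b(o, d) = (6 + d)*(d + o)
P(U, y) = y*(-2 + y) (P(U, y) = (-2 + y)*y = y*(-2 + y))
P(b(0, 4), 21) - 1244 = 21*(-2 + 21) - 1244 = 21*19 - 1244 = 399 - 1244 = -845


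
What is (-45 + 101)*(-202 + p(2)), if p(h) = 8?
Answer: -10864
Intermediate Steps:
(-45 + 101)*(-202 + p(2)) = (-45 + 101)*(-202 + 8) = 56*(-194) = -10864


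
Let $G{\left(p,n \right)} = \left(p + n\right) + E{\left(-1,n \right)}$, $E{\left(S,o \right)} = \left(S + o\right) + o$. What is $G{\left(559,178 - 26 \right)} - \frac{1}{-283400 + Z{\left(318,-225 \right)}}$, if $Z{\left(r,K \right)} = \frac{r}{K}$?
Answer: $\frac{21552677559}{21255106} \approx 1014.0$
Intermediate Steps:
$E{\left(S,o \right)} = S + 2 o$
$G{\left(p,n \right)} = -1 + p + 3 n$ ($G{\left(p,n \right)} = \left(p + n\right) + \left(-1 + 2 n\right) = \left(n + p\right) + \left(-1 + 2 n\right) = -1 + p + 3 n$)
$G{\left(559,178 - 26 \right)} - \frac{1}{-283400 + Z{\left(318,-225 \right)}} = \left(-1 + 559 + 3 \left(178 - 26\right)\right) - \frac{1}{-283400 + \frac{318}{-225}} = \left(-1 + 559 + 3 \left(178 - 26\right)\right) - \frac{1}{-283400 + 318 \left(- \frac{1}{225}\right)} = \left(-1 + 559 + 3 \cdot 152\right) - \frac{1}{-283400 - \frac{106}{75}} = \left(-1 + 559 + 456\right) - \frac{1}{- \frac{21255106}{75}} = 1014 - - \frac{75}{21255106} = 1014 + \frac{75}{21255106} = \frac{21552677559}{21255106}$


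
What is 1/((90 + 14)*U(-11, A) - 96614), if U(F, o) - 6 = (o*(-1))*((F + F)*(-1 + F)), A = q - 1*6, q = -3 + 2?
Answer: 1/96202 ≈ 1.0395e-5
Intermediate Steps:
q = -1
A = -7 (A = -1 - 1*6 = -1 - 6 = -7)
U(F, o) = 6 - 2*F*o*(-1 + F) (U(F, o) = 6 + (o*(-1))*((F + F)*(-1 + F)) = 6 + (-o)*((2*F)*(-1 + F)) = 6 + (-o)*(2*F*(-1 + F)) = 6 - 2*F*o*(-1 + F))
1/((90 + 14)*U(-11, A) - 96614) = 1/((90 + 14)*(6 - 2*(-7)*(-11)**2 + 2*(-11)*(-7)) - 96614) = 1/(104*(6 - 2*(-7)*121 + 154) - 96614) = 1/(104*(6 + 1694 + 154) - 96614) = 1/(104*1854 - 96614) = 1/(192816 - 96614) = 1/96202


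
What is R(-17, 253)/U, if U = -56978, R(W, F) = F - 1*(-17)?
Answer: -135/28489 ≈ -0.0047387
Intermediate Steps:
R(W, F) = 17 + F (R(W, F) = F + 17 = 17 + F)
R(-17, 253)/U = (17 + 253)/(-56978) = 270*(-1/56978) = -135/28489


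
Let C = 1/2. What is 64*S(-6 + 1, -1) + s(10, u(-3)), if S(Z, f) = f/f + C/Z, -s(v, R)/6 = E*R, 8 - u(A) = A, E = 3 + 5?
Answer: -2352/5 ≈ -470.40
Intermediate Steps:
E = 8
u(A) = 8 - A
C = ½ ≈ 0.50000
s(v, R) = -48*R
S(Z, f) = 1 + 1/(2*Z) (S(Z, f) = f/f + 1/(2*Z) = 1 + 1/(2*Z))
64*S(-6 + 1, -1) + s(10, u(-3)) = 64*((½ + (-6 + 1))/(-6 + 1)) - 48*(8 - 1*(-3)) = 64*((½ - 5)/(-5)) - 48*(8 + 3) = 64*(-⅕*(-9/2)) - 48*11 = 64*(9/10) - 528 = 288/5 - 528 = -2352/5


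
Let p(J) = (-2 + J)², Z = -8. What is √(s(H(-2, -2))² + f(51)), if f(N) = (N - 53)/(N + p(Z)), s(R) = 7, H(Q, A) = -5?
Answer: √1116947/151 ≈ 6.9991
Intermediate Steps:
f(N) = (-53 + N)/(100 + N) (f(N) = (N - 53)/(N + (-2 - 8)²) = (-53 + N)/(N + (-10)²) = (-53 + N)/(N + 100) = (-53 + N)/(100 + N))
√(s(H(-2, -2))² + f(51)) = √(7² + (-53 + 51)/(100 + 51)) = √(49 - 2/151) = √(7397/151) = √1116947/151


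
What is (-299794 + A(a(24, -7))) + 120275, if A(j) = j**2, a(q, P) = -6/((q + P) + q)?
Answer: -301771403/1681 ≈ -1.7952e+5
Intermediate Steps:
a(q, P) = -6/(P + 2*q) (a(q, P) = -6/((P + q) + q) = -6/(P + 2*q))
(-299794 + A(a(24, -7))) + 120275 = (-299794 + (-6/(-7 + 2*24))**2) + 120275 = (-299794 + (-6/(-7 + 48))**2) + 120275 = (-299794 + (-6/41)**2) + 120275 = (-299794 + 36/1681) + 120275 = -503953678/1681 + 120275 = -301771403/1681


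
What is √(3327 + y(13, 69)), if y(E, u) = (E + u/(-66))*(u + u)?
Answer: 2*√150546/11 ≈ 70.546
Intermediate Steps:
y(E, u) = 2*u*(E - u/66) (y(E, u) = (E + u*(-1/66))*(2*u) = (E - u/66)*(2*u) = 2*u*(E - u/66))
√(3327 + y(13, 69)) = √(3327 + (1/33)*69*(-1*69 + 66*13)) = √(3327 + (1/33)*69*(-69 + 858)) = √(3327 + (1/33)*69*789) = √(3327 + 18147/11) = √(54744/11) = 2*√150546/11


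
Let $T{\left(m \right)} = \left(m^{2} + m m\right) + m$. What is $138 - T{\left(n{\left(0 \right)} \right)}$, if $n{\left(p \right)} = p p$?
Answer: $138$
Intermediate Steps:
$n{\left(p \right)} = p^{2}$
$T{\left(m \right)} = m + 2 m^{2}$ ($T{\left(m \right)} = \left(m^{2} + m^{2}\right) + m = 2 m^{2} + m = m + 2 m^{2}$)
$138 - T{\left(n{\left(0 \right)} \right)} = 138 - 0^{2} \left(1 + 2 \cdot 0^{2}\right) = 138 - 0 \left(1 + 2 \cdot 0\right) = 138 - 0 \left(1 + 0\right) = 138 - 0 \cdot 1 = 138 - 0 = 138 + 0 = 138$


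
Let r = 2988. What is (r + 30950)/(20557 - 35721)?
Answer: -16969/7582 ≈ -2.2381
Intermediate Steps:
(r + 30950)/(20557 - 35721) = (2988 + 30950)/(20557 - 35721) = 33938/(-15164) = 33938*(-1/15164) = -16969/7582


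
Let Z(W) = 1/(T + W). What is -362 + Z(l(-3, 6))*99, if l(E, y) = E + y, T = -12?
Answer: -373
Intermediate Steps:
Z(W) = 1/(-12 + W)
-362 + Z(l(-3, 6))*99 = -362 + 99/(-12 + (-3 + 6)) = -362 + 99/(-12 + 3) = -362 + 99/(-9) = -362 - ⅑*99 = -362 - 11 = -373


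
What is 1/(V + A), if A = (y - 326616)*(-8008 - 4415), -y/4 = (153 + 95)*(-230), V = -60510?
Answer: 1/1223058378 ≈ 8.1762e-10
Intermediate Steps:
y = 228160 (y = -4*(153 + 95)*(-230) = -992*(-230) = -4*(-57040) = 228160)
A = 1223118888 (A = (228160 - 326616)*(-8008 - 4415) = -98456*(-12423) = 1223118888)
1/(V + A) = 1/(-60510 + 1223118888) = 1/1223058378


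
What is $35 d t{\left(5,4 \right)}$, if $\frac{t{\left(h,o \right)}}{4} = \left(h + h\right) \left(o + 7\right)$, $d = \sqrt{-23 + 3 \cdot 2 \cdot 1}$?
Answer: $15400 i \sqrt{17} \approx 63496.0 i$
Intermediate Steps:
$d = i \sqrt{17}$ ($d = \sqrt{-23 + 6 \cdot 1} = \sqrt{-23 + 6} = \sqrt{-17} = i \sqrt{17} \approx 4.1231 i$)
$t{\left(h,o \right)} = 8 h \left(7 + o\right)$ ($t{\left(h,o \right)} = 4 \left(h + h\right) \left(o + 7\right) = 4 \cdot 2 h \left(7 + o\right) = 8 h \left(7 + o\right)$)
$35 d t{\left(5,4 \right)} = 35 i \sqrt{17} \cdot 8 \cdot 5 \left(7 + 4\right) = 35 i \sqrt{17} \cdot 8 \cdot 5 \cdot 11 = 35 i \sqrt{17} \cdot 440 = 15400 i \sqrt{17}$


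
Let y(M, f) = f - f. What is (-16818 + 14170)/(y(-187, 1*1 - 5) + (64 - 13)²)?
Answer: -2648/2601 ≈ -1.0181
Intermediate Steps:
y(M, f) = 0
(-16818 + 14170)/(y(-187, 1*1 - 5) + (64 - 13)²) = (-16818 + 14170)/(0 + (64 - 13)²) = -2648/(0 + 51²) = -2648/(0 + 2601) = -2648/2601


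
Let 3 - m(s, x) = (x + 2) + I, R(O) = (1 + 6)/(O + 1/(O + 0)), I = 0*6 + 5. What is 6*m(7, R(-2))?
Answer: -36/5 ≈ -7.2000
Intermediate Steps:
I = 5 (I = 0 + 5 = 5)
R(O) = 7/(O + 1/O)
m(s, x) = -4 - x (m(s, x) = 3 - ((x + 2) + 5) = 3 - ((2 + x) + 5) = 3 - (7 + x) = 3 + (-7 - x) = -4 - x)
6*m(7, R(-2)) = 6*(-4 - 7*(-2)/(1 + (-2)**2)) = 6*(-4 - 7*(-2)/(1 + 4)) = 6*(-4 - 7*(-2)/5) = 6*(-4 - 1*(-14/5)) = 6*(-4 + 14/5) = 6*(-6/5) = -36/5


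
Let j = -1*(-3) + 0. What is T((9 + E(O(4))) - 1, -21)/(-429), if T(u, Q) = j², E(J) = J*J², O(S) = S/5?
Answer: -3/143 ≈ -0.020979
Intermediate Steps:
O(S) = S/5 (O(S) = S*(⅕) = S/5)
E(J) = J³
j = 3 (j = 3 + 0 = 3)
T(u, Q) = 9 (T(u, Q) = 3² = 9)
T((9 + E(O(4))) - 1, -21)/(-429) = 9/(-429) = 9*(-1/429) = -3/143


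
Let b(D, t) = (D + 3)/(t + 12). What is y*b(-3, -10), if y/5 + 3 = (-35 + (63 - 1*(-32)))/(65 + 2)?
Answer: 0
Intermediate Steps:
y = -705/67 (y = -15 + 5*((-35 + (63 - 1*(-32)))/(65 + 2)) = -15 + 5*((-35 + (63 + 32))/67) = -15 + 5*((-35 + 95)*(1/67)) = -15 + 5*(60*(1/67)) = -15 + 5*(60/67) = -15 + 300/67 = -705/67 ≈ -10.522)
b(D, t) = (3 + D)/(12 + t)
y*b(-3, -10) = -705*(3 - 3)/(67*(12 - 10)) = -705*0/(67*2) = -705*0/134 = -705/67*0 = 0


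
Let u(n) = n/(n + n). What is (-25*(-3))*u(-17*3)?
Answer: 75/2 ≈ 37.500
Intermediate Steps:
u(n) = ½ (u(n) = n/((2*n)) = (1/(2*n))*n = ½)
(-25*(-3))*u(-17*3) = -25*(-3)*(½) = 75*(½) = 75/2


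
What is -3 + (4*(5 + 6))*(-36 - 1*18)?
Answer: -2379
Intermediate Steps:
-3 + (4*(5 + 6))*(-36 - 1*18) = -3 + (4*11)*(-36 - 18) = -3 + 44*(-54) = -3 - 2376 = -2379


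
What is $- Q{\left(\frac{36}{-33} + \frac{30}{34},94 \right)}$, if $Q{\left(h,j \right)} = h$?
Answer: $\frac{39}{187} \approx 0.20856$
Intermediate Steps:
$- Q{\left(\frac{36}{-33} + \frac{30}{34},94 \right)} = - (\frac{36}{-33} + \frac{30}{34}) = - (36 \left(- \frac{1}{33}\right) + 30 \cdot \frac{1}{34}) = - (- \frac{12}{11} + \frac{15}{17}) = \left(-1\right) \left(- \frac{39}{187}\right) = \frac{39}{187}$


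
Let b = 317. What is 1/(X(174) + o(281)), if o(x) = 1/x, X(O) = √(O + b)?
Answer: -281/38769850 + 78961*√491/38769850 ≈ 0.045122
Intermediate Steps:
X(O) = √(317 + O) (X(O) = √(O + 317) = √(317 + O))
1/(X(174) + o(281)) = 1/(√(317 + 174) + 1/281) = 1/(√491 + 1/281) = 1/(1/281 + √491)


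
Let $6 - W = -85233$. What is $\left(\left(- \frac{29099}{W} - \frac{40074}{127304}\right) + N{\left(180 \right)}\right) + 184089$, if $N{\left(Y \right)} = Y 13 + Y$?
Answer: $\frac{144638336608123}{775090404} \approx 1.8661 \cdot 10^{5}$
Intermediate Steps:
$W = 85239$ ($W = 6 - -85233 = 6 + 85233 = 85239$)
$N{\left(Y \right)} = 14 Y$ ($N{\left(Y \right)} = 13 Y + Y = 14 Y$)
$\left(\left(- \frac{29099}{W} - \frac{40074}{127304}\right) + N{\left(180 \right)}\right) + 184089 = \left(\left(- \frac{29099}{85239} - \frac{40074}{127304}\right) + 14 \cdot 180\right) + 184089 = \left(\left(\left(-29099\right) \frac{1}{85239} - \frac{20037}{63652}\right) + 2520\right) + 184089 = \left(\left(- \frac{4157}{12177} - \frac{20037}{63652}\right) + 2520\right) + 184089 = \left(- \frac{508591913}{775090404} + 2520\right) + 184089 = \frac{1952719226167}{775090404} + 184089 = \frac{144638336608123}{775090404}$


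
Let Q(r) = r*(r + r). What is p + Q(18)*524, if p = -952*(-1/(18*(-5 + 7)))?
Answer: 3056206/9 ≈ 3.3958e+5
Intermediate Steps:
p = 238/9 (p = -952/(2*(-18)) = -952/(-36) = -952*(-1/36) = 238/9 ≈ 26.444)
Q(r) = 2*r² (Q(r) = r*(2*r) = 2*r²)
p + Q(18)*524 = 238/9 + (2*18²)*524 = 238/9 + (2*324)*524 = 238/9 + 648*524 = 238/9 + 339552 = 3056206/9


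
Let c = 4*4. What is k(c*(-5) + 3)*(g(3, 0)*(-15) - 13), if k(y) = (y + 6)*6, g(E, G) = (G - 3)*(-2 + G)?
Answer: 43878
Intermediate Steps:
g(E, G) = (-3 + G)*(-2 + G)
c = 16
k(y) = 36 + 6*y (k(y) = (6 + y)*6 = 36 + 6*y)
k(c*(-5) + 3)*(g(3, 0)*(-15) - 13) = (36 + 6*(16*(-5) + 3))*((6 + 0**2 - 5*0)*(-15) - 13) = (36 + 6*(-80 + 3))*((6 + 0 + 0)*(-15) - 13) = (36 + 6*(-77))*(6*(-15) - 13) = (36 - 462)*(-90 - 13) = -426*(-103) = 43878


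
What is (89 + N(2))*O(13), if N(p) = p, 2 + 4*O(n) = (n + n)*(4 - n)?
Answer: -5369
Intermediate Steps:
O(n) = -1/2 + n*(4 - n)/2 (O(n) = -1/2 + ((n + n)*(4 - n))/4 = -1/2 + ((2*n)*(4 - n))/4 = -1/2 + (2*n*(4 - n))/4 = -1/2 + n*(4 - n)/2)
(89 + N(2))*O(13) = (89 + 2)*(-1/2 + 2*13 - 1/2*13**2) = 91*(-1/2 + 26 - 1/2*169) = 91*(-1/2 + 26 - 169/2) = 91*(-59) = -5369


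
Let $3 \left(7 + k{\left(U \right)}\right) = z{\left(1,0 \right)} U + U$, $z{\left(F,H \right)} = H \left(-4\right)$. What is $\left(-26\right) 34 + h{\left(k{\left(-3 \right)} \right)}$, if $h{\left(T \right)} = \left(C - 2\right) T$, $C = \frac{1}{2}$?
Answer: $-872$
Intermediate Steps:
$z{\left(F,H \right)} = - 4 H$
$k{\left(U \right)} = -7 + \frac{U}{3}$ ($k{\left(U \right)} = -7 + \frac{\left(-4\right) 0 U + U}{3} = -7 + \frac{0 U + U}{3} = -7 + \frac{0 + U}{3} = -7 + \frac{U}{3}$)
$C = \frac{1}{2} \approx 0.5$
$h{\left(T \right)} = - \frac{3 T}{2}$ ($h{\left(T \right)} = \left(\frac{1}{2} - 2\right) T = - \frac{3 T}{2}$)
$\left(-26\right) 34 + h{\left(k{\left(-3 \right)} \right)} = \left(-26\right) 34 - \frac{3 \left(-7 + \frac{1}{3} \left(-3\right)\right)}{2} = -884 - \frac{3 \left(-7 - 1\right)}{2} = -884 - -12 = -884 + 12 = -872$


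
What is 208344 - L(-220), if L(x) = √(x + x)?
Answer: 208344 - 2*I*√110 ≈ 2.0834e+5 - 20.976*I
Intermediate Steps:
L(x) = √2*√x (L(x) = √(2*x) = √2*√x)
208344 - L(-220) = 208344 - √2*√(-220) = 208344 - √2*2*I*√55 = 208344 - 2*I*√110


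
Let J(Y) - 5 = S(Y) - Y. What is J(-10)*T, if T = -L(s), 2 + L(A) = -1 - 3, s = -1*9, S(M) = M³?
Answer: -5910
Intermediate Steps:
s = -9
L(A) = -6 (L(A) = -2 + (-1 - 3) = -2 - 4 = -6)
J(Y) = 5 + Y³ - Y (J(Y) = 5 + (Y³ - Y) = 5 + Y³ - Y)
T = 6 (T = -1*(-6) = 6)
J(-10)*T = (5 + (-10)³ - 1*(-10))*6 = (5 - 1000 + 10)*6 = -985*6 = -5910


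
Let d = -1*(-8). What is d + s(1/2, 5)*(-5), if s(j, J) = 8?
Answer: -32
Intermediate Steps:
d = 8
d + s(1/2, 5)*(-5) = 8 + 8*(-5) = 8 - 40 = -32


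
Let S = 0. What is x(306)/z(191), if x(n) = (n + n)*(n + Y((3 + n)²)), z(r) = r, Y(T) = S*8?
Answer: 187272/191 ≈ 980.48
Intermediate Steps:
Y(T) = 0 (Y(T) = 0*8 = 0)
x(n) = 2*n² (x(n) = (n + n)*(n + 0) = (2*n)*n = 2*n²)
x(306)/z(191) = (2*306²)/191 = (2*93636)*(1/191) = 187272*(1/191) = 187272/191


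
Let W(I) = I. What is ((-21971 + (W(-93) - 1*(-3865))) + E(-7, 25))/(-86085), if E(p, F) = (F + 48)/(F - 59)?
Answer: 618839/2926890 ≈ 0.21143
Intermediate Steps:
E(p, F) = (48 + F)/(-59 + F)
((-21971 + (W(-93) - 1*(-3865))) + E(-7, 25))/(-86085) = ((-21971 + (-93 - 1*(-3865))) + (48 + 25)/(-59 + 25))/(-86085) = ((-21971 + (-93 + 3865)) + 73/(-34))*(-1/86085) = ((-21971 + 3772) - 1/34*73)*(-1/86085) = (-18199 - 73/34)*(-1/86085) = -618839/34*(-1/86085) = 618839/2926890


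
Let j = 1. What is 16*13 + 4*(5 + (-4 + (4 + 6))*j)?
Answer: 252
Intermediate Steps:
16*13 + 4*(5 + (-4 + (4 + 6))*j) = 16*13 + 4*(5 + (-4 + (4 + 6))*1) = 208 + 4*(5 + (-4 + 10)*1) = 208 + 4*(5 + 6*1) = 208 + 4*(5 + 6) = 208 + 4*11 = 208 + 44 = 252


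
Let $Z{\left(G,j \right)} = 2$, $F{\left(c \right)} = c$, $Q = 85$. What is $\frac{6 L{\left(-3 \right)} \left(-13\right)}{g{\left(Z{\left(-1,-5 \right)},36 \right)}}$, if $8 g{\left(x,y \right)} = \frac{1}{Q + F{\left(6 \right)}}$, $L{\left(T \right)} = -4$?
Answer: $227136$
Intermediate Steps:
$g{\left(x,y \right)} = \frac{1}{728}$ ($g{\left(x,y \right)} = \frac{1}{8 \left(85 + 6\right)} = \frac{1}{8 \cdot 91} = \frac{1}{8} \cdot \frac{1}{91} = \frac{1}{728}$)
$\frac{6 L{\left(-3 \right)} \left(-13\right)}{g{\left(Z{\left(-1,-5 \right)},36 \right)}} = 6 \left(-4\right) \left(-13\right) \frac{1}{\frac{1}{728}} = \left(-24\right) \left(-13\right) 728 = 312 \cdot 728 = 227136$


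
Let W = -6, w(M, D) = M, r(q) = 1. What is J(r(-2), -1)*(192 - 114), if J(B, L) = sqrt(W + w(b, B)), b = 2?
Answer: 156*I ≈ 156.0*I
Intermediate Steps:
J(B, L) = 2*I (J(B, L) = sqrt(-6 + 2) = sqrt(-4) = 2*I)
J(r(-2), -1)*(192 - 114) = (2*I)*(192 - 114) = (2*I)*78 = 156*I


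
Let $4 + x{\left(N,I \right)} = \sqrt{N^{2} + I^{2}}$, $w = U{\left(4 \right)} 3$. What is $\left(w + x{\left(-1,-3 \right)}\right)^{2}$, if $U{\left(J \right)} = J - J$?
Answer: $\left(4 - \sqrt{10}\right)^{2} \approx 0.70178$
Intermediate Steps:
$U{\left(J \right)} = 0$
$w = 0$ ($w = 0 \cdot 3 = 0$)
$x{\left(N,I \right)} = -4 + \sqrt{I^{2} + N^{2}}$ ($x{\left(N,I \right)} = -4 + \sqrt{N^{2} + I^{2}} = -4 + \sqrt{I^{2} + N^{2}}$)
$\left(w + x{\left(-1,-3 \right)}\right)^{2} = \left(0 - \left(4 - \sqrt{\left(-3\right)^{2} + \left(-1\right)^{2}}\right)\right)^{2} = \left(0 - \left(4 - \sqrt{9 + 1}\right)\right)^{2} = \left(0 - \left(4 - \sqrt{10}\right)\right)^{2} = \left(-4 + \sqrt{10}\right)^{2}$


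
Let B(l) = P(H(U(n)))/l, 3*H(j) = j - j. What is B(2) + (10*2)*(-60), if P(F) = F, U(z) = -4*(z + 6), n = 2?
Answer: -1200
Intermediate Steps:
U(z) = -24 - 4*z (U(z) = -4*(6 + z) = -24 - 4*z)
H(j) = 0 (H(j) = (j - j)/3 = (⅓)*0 = 0)
B(l) = 0 (B(l) = 0/l = 0)
B(2) + (10*2)*(-60) = 0 + (10*2)*(-60) = 0 + 20*(-60) = 0 - 1200 = -1200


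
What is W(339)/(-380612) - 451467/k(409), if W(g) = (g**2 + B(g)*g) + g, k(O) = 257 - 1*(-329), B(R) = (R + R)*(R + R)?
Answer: -65804841375/55759658 ≈ -1180.2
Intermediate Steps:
B(R) = 4*R**2 (B(R) = (2*R)*(2*R) = 4*R**2)
k(O) = 586 (k(O) = 257 + 329 = 586)
W(g) = g + g**2 + 4*g**3 (W(g) = (g**2 + (4*g**2)*g) + g = (g**2 + 4*g**3) + g = g + g**2 + 4*g**3)
W(339)/(-380612) - 451467/k(409) = (339*(1 + 339 + 4*339**2))/(-380612) - 451467/586 = (339*(1 + 339 + 4*114921))*(-1/380612) - 451467*1/586 = (339*(1 + 339 + 459684))*(-1/380612) - 451467/586 = (339*460024)*(-1/380612) - 451467/586 = 155948136*(-1/380612) - 451467/586 = -38987034/95153 - 451467/586 = -65804841375/55759658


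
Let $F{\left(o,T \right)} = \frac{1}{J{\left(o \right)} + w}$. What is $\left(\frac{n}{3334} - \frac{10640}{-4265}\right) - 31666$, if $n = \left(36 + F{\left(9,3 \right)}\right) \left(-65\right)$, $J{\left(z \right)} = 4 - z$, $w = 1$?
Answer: $- \frac{360199552555}{11375608} \approx -31664.0$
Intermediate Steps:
$F{\left(o,T \right)} = \frac{1}{5 - o}$ ($F{\left(o,T \right)} = \frac{1}{\left(4 - o\right) + 1} = \frac{1}{5 - o}$)
$n = - \frac{9295}{4}$ ($n = \left(36 - \frac{1}{-5 + 9}\right) \left(-65\right) = \left(36 - \frac{1}{4}\right) \left(-65\right) = \frac{143}{4} \left(-65\right) = - \frac{9295}{4} \approx -2323.8$)
$\left(\frac{n}{3334} - \frac{10640}{-4265}\right) - 31666 = \left(- \frac{9295}{4 \cdot 3334} - \frac{10640}{-4265}\right) - 31666 = \left(\left(- \frac{9295}{4}\right) \frac{1}{3334} - - \frac{2128}{853}\right) - 31666 = \left(- \frac{9295}{13336} + \frac{2128}{853}\right) - 31666 = \frac{20450373}{11375608} - 31666 = - \frac{360199552555}{11375608}$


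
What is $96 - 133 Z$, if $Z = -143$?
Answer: $19115$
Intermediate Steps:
$96 - 133 Z = 96 - -19019 = 96 + 19019 = 19115$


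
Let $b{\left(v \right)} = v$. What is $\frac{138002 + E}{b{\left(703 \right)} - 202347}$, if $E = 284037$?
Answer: $- \frac{422039}{201644} \approx -2.093$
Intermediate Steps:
$\frac{138002 + E}{b{\left(703 \right)} - 202347} = \frac{138002 + 284037}{703 - 202347} = \frac{422039}{-201644} = 422039 \left(- \frac{1}{201644}\right) = - \frac{422039}{201644}$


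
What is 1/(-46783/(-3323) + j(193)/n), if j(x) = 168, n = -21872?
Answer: 9085082/127834939 ≈ 0.071069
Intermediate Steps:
1/(-46783/(-3323) + j(193)/n) = 1/(-46783/(-3323) + 168/(-21872)) = 1/(-46783*(-1/3323) + 168*(-1/21872)) = 1/(46783/3323 - 21/2734) = 1/(127834939/9085082) = 9085082/127834939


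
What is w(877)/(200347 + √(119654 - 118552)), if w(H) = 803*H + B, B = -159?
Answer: 141058712984/40138919307 - 704072*√1102/40138919307 ≈ 3.5137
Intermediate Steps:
w(H) = -159 + 803*H (w(H) = 803*H - 159 = -159 + 803*H)
w(877)/(200347 + √(119654 - 118552)) = (-159 + 803*877)/(200347 + √(119654 - 118552)) = (-159 + 704231)/(200347 + √1102) = 704072/(200347 + √1102)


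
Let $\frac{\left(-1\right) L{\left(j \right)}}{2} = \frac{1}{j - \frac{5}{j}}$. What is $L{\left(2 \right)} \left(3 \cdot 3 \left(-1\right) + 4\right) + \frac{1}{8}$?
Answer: $- \frac{159}{8} \approx -19.875$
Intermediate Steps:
$L{\left(j \right)} = - \frac{2}{j - \frac{5}{j}}$
$L{\left(2 \right)} \left(3 \cdot 3 \left(-1\right) + 4\right) + \frac{1}{8} = \left(-2\right) 2 \frac{1}{-5 + 2^{2}} \left(3 \cdot 3 \left(-1\right) + 4\right) + \frac{1}{8} = \left(-2\right) 2 \frac{1}{-5 + 4} \left(9 \left(-1\right) + 4\right) + \frac{1}{8} = \left(-2\right) 2 \frac{1}{-1} \left(-9 + 4\right) + \frac{1}{8} = \left(-2\right) 2 \left(-1\right) \left(-5\right) + \frac{1}{8} = 4 \left(-5\right) + \frac{1}{8} = -20 + \frac{1}{8} = - \frac{159}{8}$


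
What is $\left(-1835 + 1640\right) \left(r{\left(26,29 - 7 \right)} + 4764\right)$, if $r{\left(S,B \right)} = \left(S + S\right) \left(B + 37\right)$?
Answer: $-1527240$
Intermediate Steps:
$r{\left(S,B \right)} = 2 S \left(37 + B\right)$
$\left(-1835 + 1640\right) \left(r{\left(26,29 - 7 \right)} + 4764\right) = \left(-1835 + 1640\right) \left(2 \cdot 26 \left(37 + \left(29 - 7\right)\right) + 4764\right) = - 195 \left(2 \cdot 26 \left(37 + \left(29 - 7\right)\right) + 4764\right) = - 195 \left(2 \cdot 26 \left(37 + 22\right) + 4764\right) = - 195 \left(2 \cdot 26 \cdot 59 + 4764\right) = - 195 \left(3068 + 4764\right) = \left(-195\right) 7832 = -1527240$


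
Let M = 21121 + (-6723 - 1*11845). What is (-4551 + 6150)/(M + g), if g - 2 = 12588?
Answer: 1599/15143 ≈ 0.10559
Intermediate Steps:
g = 12590 (g = 2 + 12588 = 12590)
M = 2553 (M = 21121 + (-6723 - 11845) = 21121 - 18568 = 2553)
(-4551 + 6150)/(M + g) = (-4551 + 6150)/(2553 + 12590) = 1599/15143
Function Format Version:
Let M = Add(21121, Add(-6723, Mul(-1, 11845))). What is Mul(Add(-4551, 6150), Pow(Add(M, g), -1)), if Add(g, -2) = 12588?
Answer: Rational(1599, 15143) ≈ 0.10559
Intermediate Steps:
g = 12590 (g = Add(2, 12588) = 12590)
M = 2553 (M = Add(21121, Add(-6723, -11845)) = Add(21121, -18568) = 2553)
Mul(Add(-4551, 6150), Pow(Add(M, g), -1)) = Mul(Add(-4551, 6150), Pow(Add(2553, 12590), -1)) = Mul(1599, Pow(15143, -1)) = Mul(1599, Rational(1, 15143)) = Rational(1599, 15143)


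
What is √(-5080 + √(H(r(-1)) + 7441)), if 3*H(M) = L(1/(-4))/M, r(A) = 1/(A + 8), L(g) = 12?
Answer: √(-5080 + √7469) ≈ 70.665*I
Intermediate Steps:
r(A) = 1/(8 + A)
H(M) = 4/M (H(M) = (12/M)/3 = 4/M)
√(-5080 + √(H(r(-1)) + 7441)) = √(-5080 + √(4/(1/(8 - 1)) + 7441)) = √(-5080 + √(4/(1/7) + 7441)) = √(-5080 + √(4/(⅐) + 7441)) = √(-5080 + √(4*7 + 7441)) = √(-5080 + √(28 + 7441)) = √(-5080 + √7469)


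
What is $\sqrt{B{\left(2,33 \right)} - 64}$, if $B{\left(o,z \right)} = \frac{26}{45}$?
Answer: $\frac{i \sqrt{14270}}{15} \approx 7.9638 i$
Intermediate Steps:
$B{\left(o,z \right)} = \frac{26}{45}$ ($B{\left(o,z \right)} = 26 \cdot \frac{1}{45} = \frac{26}{45}$)
$\sqrt{B{\left(2,33 \right)} - 64} = \sqrt{\frac{26}{45} - 64} = \sqrt{- \frac{2854}{45}} = \frac{i \sqrt{14270}}{15}$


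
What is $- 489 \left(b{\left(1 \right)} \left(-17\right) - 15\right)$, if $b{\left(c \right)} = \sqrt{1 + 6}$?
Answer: $7335 + 8313 \sqrt{7} \approx 29329.0$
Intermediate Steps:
$b{\left(c \right)} = \sqrt{7}$
$- 489 \left(b{\left(1 \right)} \left(-17\right) - 15\right) = - 489 \left(\sqrt{7} \left(-17\right) - 15\right) = - 489 \left(- 17 \sqrt{7} - 15\right) = - 489 \left(-15 - 17 \sqrt{7}\right) = 7335 + 8313 \sqrt{7}$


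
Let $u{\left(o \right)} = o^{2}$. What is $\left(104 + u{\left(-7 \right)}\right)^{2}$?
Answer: $23409$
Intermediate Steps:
$\left(104 + u{\left(-7 \right)}\right)^{2} = \left(104 + \left(-7\right)^{2}\right)^{2} = \left(104 + 49\right)^{2} = 153^{2} = 23409$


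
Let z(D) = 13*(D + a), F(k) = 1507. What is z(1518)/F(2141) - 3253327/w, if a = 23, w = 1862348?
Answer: 32405653695/2806558436 ≈ 11.546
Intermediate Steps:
z(D) = 299 + 13*D (z(D) = 13*(D + 23) = 13*(23 + D) = 299 + 13*D)
z(1518)/F(2141) - 3253327/w = (299 + 13*1518)/1507 - 3253327/1862348 = (299 + 19734)*(1/1507) - 3253327*1/1862348 = 20033*(1/1507) - 3253327/1862348 = 20033/1507 - 3253327/1862348 = 32405653695/2806558436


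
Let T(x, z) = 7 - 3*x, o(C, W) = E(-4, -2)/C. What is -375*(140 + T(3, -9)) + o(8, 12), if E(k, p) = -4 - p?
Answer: -207001/4 ≈ -51750.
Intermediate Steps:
o(C, W) = -2/C (o(C, W) = (-4 - 1*(-2))/C = (-4 + 2)/C = -2/C)
T(x, z) = 7 - 3*x
-375*(140 + T(3, -9)) + o(8, 12) = -375*(140 + (7 - 3*3)) - 2/8 = -375*(140 + (7 - 9)) - 2*1/8 = -375*(140 - 2) - 1/4 = -375*138 - 1/4 = -51750 - 1/4 = -207001/4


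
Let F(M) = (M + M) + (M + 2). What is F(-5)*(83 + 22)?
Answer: -1365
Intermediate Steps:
F(M) = 2 + 3*M (F(M) = 2*M + (2 + M) = 2 + 3*M)
F(-5)*(83 + 22) = (2 + 3*(-5))*(83 + 22) = (2 - 15)*105 = -13*105 = -1365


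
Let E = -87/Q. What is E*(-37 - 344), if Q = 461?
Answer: 33147/461 ≈ 71.902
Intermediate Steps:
E = -87/461 ≈ -0.18872
E*(-37 - 344) = -87*(-37 - 344)/461 = -87/461*(-381) = 33147/461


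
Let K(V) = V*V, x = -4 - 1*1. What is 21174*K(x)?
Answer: 529350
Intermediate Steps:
x = -5 (x = -4 - 1 = -5)
K(V) = V²
21174*K(x) = 21174*(-5)² = 21174*25 = 529350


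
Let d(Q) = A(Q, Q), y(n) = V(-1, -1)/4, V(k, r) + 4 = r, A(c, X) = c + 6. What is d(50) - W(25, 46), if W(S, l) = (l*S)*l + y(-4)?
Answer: -211371/4 ≈ -52843.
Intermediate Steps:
A(c, X) = 6 + c
V(k, r) = -4 + r
y(n) = -5/4 (y(n) = (-4 - 1)/4 = -5*¼ = -5/4)
d(Q) = 6 + Q
W(S, l) = -5/4 + S*l² (W(S, l) = (l*S)*l - 5/4 = (S*l)*l - 5/4 = S*l² - 5/4 = -5/4 + S*l²)
d(50) - W(25, 46) = (6 + 50) - (-5/4 + 25*46²) = 56 - (-5/4 + 25*2116) = 56 - (-5/4 + 52900) = 56 - 1*211595/4 = 56 - 211595/4 = -211371/4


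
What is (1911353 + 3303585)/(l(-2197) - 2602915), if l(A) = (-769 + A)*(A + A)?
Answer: 5214938/10429689 ≈ 0.50001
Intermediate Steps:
l(A) = 2*A*(-769 + A) (l(A) = (-769 + A)*(2*A) = 2*A*(-769 + A))
(1911353 + 3303585)/(l(-2197) - 2602915) = (1911353 + 3303585)/(2*(-2197)*(-769 - 2197) - 2602915) = 5214938/(2*(-2197)*(-2966) - 2602915) = 5214938/(13032604 - 2602915) = 5214938/10429689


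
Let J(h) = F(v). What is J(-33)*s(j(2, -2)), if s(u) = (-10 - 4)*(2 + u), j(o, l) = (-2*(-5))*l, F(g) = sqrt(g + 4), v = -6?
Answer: 252*I*sqrt(2) ≈ 356.38*I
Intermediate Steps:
F(g) = sqrt(4 + g)
j(o, l) = 10*l
J(h) = I*sqrt(2) (J(h) = sqrt(4 - 6) = sqrt(-2) = I*sqrt(2))
s(u) = -28 - 14*u (s(u) = -14*(2 + u) = -28 - 14*u)
J(-33)*s(j(2, -2)) = (I*sqrt(2))*(-28 - 140*(-2)) = (I*sqrt(2))*(-28 - 14*(-20)) = (I*sqrt(2))*(-28 + 280) = (I*sqrt(2))*252 = 252*I*sqrt(2)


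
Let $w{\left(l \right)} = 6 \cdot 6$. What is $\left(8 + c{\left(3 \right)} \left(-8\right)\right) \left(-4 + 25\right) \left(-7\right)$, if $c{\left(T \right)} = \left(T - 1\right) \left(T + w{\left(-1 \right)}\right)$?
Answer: $90552$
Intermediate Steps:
$w{\left(l \right)} = 36$
$c{\left(T \right)} = \left(-1 + T\right) \left(36 + T\right)$ ($c{\left(T \right)} = \left(T - 1\right) \left(T + 36\right) = \left(-1 + T\right) \left(36 + T\right)$)
$\left(8 + c{\left(3 \right)} \left(-8\right)\right) \left(-4 + 25\right) \left(-7\right) = \left(8 + \left(-36 + 3^{2} + 35 \cdot 3\right) \left(-8\right)\right) \left(-4 + 25\right) \left(-7\right) = \left(8 + \left(-36 + 9 + 105\right) \left(-8\right)\right) 21 \left(-7\right) = \left(8 + 78 \left(-8\right)\right) \left(-147\right) = \left(8 - 624\right) \left(-147\right) = \left(-616\right) \left(-147\right) = 90552$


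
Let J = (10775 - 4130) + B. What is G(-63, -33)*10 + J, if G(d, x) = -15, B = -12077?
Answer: -5582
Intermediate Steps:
J = -5432 (J = (10775 - 4130) - 12077 = 6645 - 12077 = -5432)
G(-63, -33)*10 + J = -15*10 - 5432 = -150 - 5432 = -5582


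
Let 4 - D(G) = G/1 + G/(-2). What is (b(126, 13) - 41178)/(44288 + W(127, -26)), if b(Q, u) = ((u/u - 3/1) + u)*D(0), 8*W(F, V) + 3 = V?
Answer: -329072/354275 ≈ -0.92886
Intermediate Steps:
D(G) = 4 - G/2 (D(G) = 4 - (G/1 + G/(-2)) = 4 - (G*1 + G*(-½)) = 4 - (G - G/2) = 4 - G/2)
W(F, V) = -3/8 + V/8
b(Q, u) = -8 + 4*u (b(Q, u) = ((u/u - 3/1) + u)*(4 - ½*0) = ((1 - 3*1) + u)*(4 + 0) = ((1 - 3) + u)*4 = (-2 + u)*4 = -8 + 4*u)
(b(126, 13) - 41178)/(44288 + W(127, -26)) = ((-8 + 4*13) - 41178)/(44288 + (-3/8 + (⅛)*(-26))) = ((-8 + 52) - 41178)/(44288 + (-3/8 - 13/4)) = (44 - 41178)/(44288 - 29/8) = -41134/354275/8 = -41134*8/354275 = -329072/354275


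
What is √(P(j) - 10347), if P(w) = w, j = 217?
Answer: I*√10130 ≈ 100.65*I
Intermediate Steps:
√(P(j) - 10347) = √(217 - 10347) = √(-10130) = I*√10130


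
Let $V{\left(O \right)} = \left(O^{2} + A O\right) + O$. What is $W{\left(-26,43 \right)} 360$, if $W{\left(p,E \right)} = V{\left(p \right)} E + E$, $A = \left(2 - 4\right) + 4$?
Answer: $9272520$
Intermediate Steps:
$A = 2$ ($A = -2 + 4 = 2$)
$V{\left(O \right)} = O^{2} + 3 O$ ($V{\left(O \right)} = \left(O^{2} + 2 O\right) + O = O^{2} + 3 O$)
$W{\left(p,E \right)} = E + E p \left(3 + p\right)$ ($W{\left(p,E \right)} = p \left(3 + p\right) E + E = E p \left(3 + p\right) + E = E + E p \left(3 + p\right)$)
$W{\left(-26,43 \right)} 360 = 43 \left(1 - 26 \left(3 - 26\right)\right) 360 = 43 \left(1 - -598\right) 360 = 43 \left(1 + 598\right) 360 = 43 \cdot 599 \cdot 360 = 25757 \cdot 360 = 9272520$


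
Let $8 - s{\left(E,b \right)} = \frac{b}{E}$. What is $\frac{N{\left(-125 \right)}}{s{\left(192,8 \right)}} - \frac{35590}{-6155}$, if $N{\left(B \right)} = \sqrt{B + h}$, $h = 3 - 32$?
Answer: $\frac{7118}{1231} + \frac{24 i \sqrt{154}}{191} \approx 5.7823 + 1.5593 i$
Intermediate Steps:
$h = -29$ ($h = 3 - 32 = -29$)
$N{\left(B \right)} = \sqrt{-29 + B}$ ($N{\left(B \right)} = \sqrt{B - 29} = \sqrt{-29 + B}$)
$s{\left(E,b \right)} = 8 - \frac{b}{E}$
$\frac{N{\left(-125 \right)}}{s{\left(192,8 \right)}} - \frac{35590}{-6155} = \frac{\sqrt{-29 - 125}}{8 - \frac{8}{192}} - \frac{35590}{-6155} = \frac{\sqrt{-154}}{8 - 8 \cdot \frac{1}{192}} - - \frac{7118}{1231} = \frac{i \sqrt{154}}{8 - \frac{1}{24}} + \frac{7118}{1231} = \frac{i \sqrt{154}}{\frac{191}{24}} + \frac{7118}{1231} = i \sqrt{154} \cdot \frac{24}{191} + \frac{7118}{1231} = \frac{24 i \sqrt{154}}{191} + \frac{7118}{1231} = \frac{7118}{1231} + \frac{24 i \sqrt{154}}{191}$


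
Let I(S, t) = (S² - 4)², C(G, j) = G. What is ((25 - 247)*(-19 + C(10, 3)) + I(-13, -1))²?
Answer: 853983729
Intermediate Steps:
I(S, t) = (-4 + S²)²
((25 - 247)*(-19 + C(10, 3)) + I(-13, -1))² = ((25 - 247)*(-19 + 10) + (-4 + (-13)²)²)² = (-222*(-9) + (-4 + 169)²)² = (1998 + 165²)² = (1998 + 27225)² = 29223² = 853983729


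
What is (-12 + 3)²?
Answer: 81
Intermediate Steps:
(-12 + 3)² = (-9)² = 81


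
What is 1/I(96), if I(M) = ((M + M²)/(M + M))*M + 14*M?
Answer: 1/6000 ≈ 0.00016667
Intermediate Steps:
I(M) = M²/2 + 29*M/2 (I(M) = ((M + M²)/((2*M)))*M + 14*M = ((M + M²)*(1/(2*M)))*M + 14*M = ((M + M²)/(2*M))*M + 14*M = (M/2 + M²/2) + 14*M = M²/2 + 29*M/2)
1/I(96) = 1/((½)*96*(29 + 96)) = 1/((½)*96*125) = 1/6000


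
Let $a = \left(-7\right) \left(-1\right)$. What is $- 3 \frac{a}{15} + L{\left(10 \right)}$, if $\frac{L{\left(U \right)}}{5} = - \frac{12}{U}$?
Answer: $- \frac{37}{5} \approx -7.4$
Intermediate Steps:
$L{\left(U \right)} = - \frac{60}{U}$ ($L{\left(U \right)} = 5 \left(- \frac{12}{U}\right) = - \frac{60}{U}$)
$a = 7$
$- 3 \frac{a}{15} + L{\left(10 \right)} = - 3 \cdot \frac{7}{15} - \frac{60}{10} = - 3 \cdot 7 \cdot \frac{1}{15} - 6 = \left(-3\right) \frac{7}{15} - 6 = - \frac{7}{5} - 6 = - \frac{37}{5}$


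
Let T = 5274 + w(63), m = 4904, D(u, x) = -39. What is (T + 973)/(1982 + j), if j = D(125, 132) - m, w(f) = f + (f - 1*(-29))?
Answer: -2134/987 ≈ -2.1621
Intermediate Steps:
w(f) = 29 + 2*f (w(f) = f + (f + 29) = f + (29 + f) = 29 + 2*f)
j = -4943 (j = -39 - 1*4904 = -39 - 4904 = -4943)
T = 5429 (T = 5274 + (29 + 2*63) = 5274 + (29 + 126) = 5274 + 155 = 5429)
(T + 973)/(1982 + j) = (5429 + 973)/(1982 - 4943) = 6402/(-2961) = 6402*(-1/2961) = -2134/987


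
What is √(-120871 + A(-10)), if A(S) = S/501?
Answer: I*√30338746881/501 ≈ 347.67*I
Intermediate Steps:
A(S) = S/501 (A(S) = S*(1/501) = S/501)
√(-120871 + A(-10)) = √(-120871 + (1/501)*(-10)) = √(-120871 - 10/501) = √(-60556381/501) = I*√30338746881/501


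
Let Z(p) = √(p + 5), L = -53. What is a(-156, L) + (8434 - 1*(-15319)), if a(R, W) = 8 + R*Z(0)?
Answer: 23761 - 156*√5 ≈ 23412.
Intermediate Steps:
Z(p) = √(5 + p)
a(R, W) = 8 + R*√5 (a(R, W) = 8 + R*√(5 + 0) = 8 + R*√5)
a(-156, L) + (8434 - 1*(-15319)) = (8 - 156*√5) + (8434 - 1*(-15319)) = (8 - 156*√5) + (8434 + 15319) = (8 - 156*√5) + 23753 = 23761 - 156*√5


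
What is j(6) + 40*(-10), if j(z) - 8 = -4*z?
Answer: -416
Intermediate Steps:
j(z) = 8 - 4*z
j(6) + 40*(-10) = (8 - 4*6) + 40*(-10) = (8 - 24) - 400 = -16 - 400 = -416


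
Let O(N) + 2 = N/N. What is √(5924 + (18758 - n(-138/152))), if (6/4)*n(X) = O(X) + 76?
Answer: 2*√6158 ≈ 156.95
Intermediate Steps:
O(N) = -1 (O(N) = -2 + N/N = -2 + 1 = -1)
n(X) = 50 (n(X) = 2*(-1 + 76)/3 = (⅔)*75 = 50)
√(5924 + (18758 - n(-138/152))) = √(5924 + (18758 - 1*50)) = √(5924 + (18758 - 50)) = √(5924 + 18708) = √24632 = 2*√6158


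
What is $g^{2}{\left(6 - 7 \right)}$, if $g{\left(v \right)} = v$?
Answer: $1$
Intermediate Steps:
$g^{2}{\left(6 - 7 \right)} = \left(6 - 7\right)^{2} = \left(-1\right)^{2} = 1$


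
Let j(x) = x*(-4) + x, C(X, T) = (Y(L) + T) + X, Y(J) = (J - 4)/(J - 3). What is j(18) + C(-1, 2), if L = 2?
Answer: -51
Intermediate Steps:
Y(J) = (-4 + J)/(-3 + J)
C(X, T) = 2 + T + X (C(X, T) = ((-4 + 2)/(-3 + 2) + T) + X = (-2/(-1) + T) + X = (-1*(-2) + T) + X = (2 + T) + X = 2 + T + X)
j(x) = -3*x (j(x) = -4*x + x = -3*x)
j(18) + C(-1, 2) = -3*18 + (2 + 2 - 1) = -54 + 3 = -51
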